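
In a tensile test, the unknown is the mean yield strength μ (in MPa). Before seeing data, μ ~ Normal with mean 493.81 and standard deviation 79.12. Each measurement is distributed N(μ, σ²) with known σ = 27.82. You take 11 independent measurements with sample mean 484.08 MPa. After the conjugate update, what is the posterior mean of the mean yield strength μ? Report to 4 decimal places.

For Normal data with known variance σ², a Normal(μ₀, σ₀²) prior on μ is conjugate. Posterior precision = 1/σ₀² + n/σ²; posterior mean is the precision-weighted average of μ₀ and x̄.
n·x̄ = 11·484.08 = 5324.88.
σ₀² = 79.12² = 6259.9744, σ² = 27.82² = 773.9524; σ² + n·σ₀² = 773.9524 + 11·6259.9744 = 69633.6708.
Posterior mean = (μ₀/σ₀² + n·x̄/σ²)/(1/σ₀² + n/σ²) = (σ²·μ₀ + σ₀²·n·x̄)/(σ² + n·σ₀²) = (773.9524·493.81 + 6259.9744·5324.88)/69633.6708 = 33715797.917716/69633.6708 = 484.1881.

484.1881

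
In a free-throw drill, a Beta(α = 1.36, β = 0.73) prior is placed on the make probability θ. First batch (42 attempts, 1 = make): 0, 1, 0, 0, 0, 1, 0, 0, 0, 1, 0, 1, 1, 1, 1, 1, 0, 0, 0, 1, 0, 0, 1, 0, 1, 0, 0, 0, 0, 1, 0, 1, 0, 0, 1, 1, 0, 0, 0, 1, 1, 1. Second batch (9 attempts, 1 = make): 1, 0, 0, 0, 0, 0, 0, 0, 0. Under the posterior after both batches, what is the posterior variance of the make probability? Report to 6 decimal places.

0.004371

The Beta prior is conjugate to a Binomial/Bernoulli likelihood; the update adds successes to α and failures to β.
After batch 1: Beta(1.36+18, 0.73+24) = Beta(19.36, 24.73).
After batch 2: Beta(19.36+1, 24.73+8) = Beta(20.36, 32.73).
Var = αβ/((α+β)²(α+β+1)) = 20.36·32.73/(53.09²·54.09) = 0.004371.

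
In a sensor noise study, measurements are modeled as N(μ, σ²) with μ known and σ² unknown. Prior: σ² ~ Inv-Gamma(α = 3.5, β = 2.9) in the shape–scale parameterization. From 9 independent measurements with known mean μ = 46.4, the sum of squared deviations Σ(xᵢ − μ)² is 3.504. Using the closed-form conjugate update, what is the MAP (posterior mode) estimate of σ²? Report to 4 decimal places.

With known mean μ and an Inverse-Gamma(α, β) prior on σ², the Normal likelihood is conjugate: posterior is Inv-Gamma(α + n/2, β + Σ(xᵢ−μ)²/2).
Posterior: Inv-Gamma(3.5 + 9/2, 2.9 + 3.504/2) = Inv-Gamma(8.00, 4.6520).
Mode = β/(α+1) = 4.6520/9.00 = 0.5169.

0.5169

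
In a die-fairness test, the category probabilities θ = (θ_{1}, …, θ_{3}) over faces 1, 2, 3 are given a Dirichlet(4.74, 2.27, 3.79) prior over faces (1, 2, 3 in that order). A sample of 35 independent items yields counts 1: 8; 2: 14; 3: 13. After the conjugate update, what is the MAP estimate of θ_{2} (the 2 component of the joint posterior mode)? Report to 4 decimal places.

0.3568

The Dirichlet prior is conjugate to the Multinomial likelihood: each posterior αⱼ = prior αⱼ + observed count nⱼ.
Posterior concentration: (12.74, 16.27, 16.79), total = 45.80.
Joint mode component: (α_{2}−1)/(Σα−K) = 15.27/42.80 = 0.3568.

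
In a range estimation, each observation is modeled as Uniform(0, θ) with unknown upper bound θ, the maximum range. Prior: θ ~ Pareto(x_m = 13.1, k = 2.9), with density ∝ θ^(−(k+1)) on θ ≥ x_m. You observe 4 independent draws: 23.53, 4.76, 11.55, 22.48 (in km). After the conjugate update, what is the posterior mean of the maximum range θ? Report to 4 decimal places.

A Pareto(scale x_m, shape k) prior on the upper bound θ of Uniform(0, θ) is conjugate: posterior is Pareto(max(x_m, max xᵢ), k + n).
Sample maximum = 23.53; prior scale x_m = 13.1 → posterior scale = max = 23.53.
Posterior shape = 2.9 + 4 = 6.9.
E[θ|data] = k·x_m/(k−1) = 6.9·23.53/5.9 = 27.5181.

27.5181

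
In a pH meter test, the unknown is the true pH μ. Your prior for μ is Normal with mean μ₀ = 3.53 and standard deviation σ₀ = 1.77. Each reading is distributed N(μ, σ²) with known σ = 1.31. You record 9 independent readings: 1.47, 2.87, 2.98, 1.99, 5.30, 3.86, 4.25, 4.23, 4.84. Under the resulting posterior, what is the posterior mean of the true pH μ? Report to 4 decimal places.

For Normal data with known variance σ², a Normal(μ₀, σ₀²) prior on μ is conjugate. Posterior precision = 1/σ₀² + n/σ²; posterior mean is the precision-weighted average of μ₀ and x̄.
Σxᵢ = 1.47 + 2.87 + 2.98 + 1.99 + 5.30 + 3.86 + 4.25 + 4.23 + 4.84 = 31.79, so n·x̄ = 31.79.
σ₀² = 1.77² = 3.1329, σ² = 1.31² = 1.7161; σ² + n·σ₀² = 1.7161 + 9·3.1329 = 29.9122.
Posterior mean = (μ₀/σ₀² + n·x̄/σ²)/(1/σ₀² + n/σ²) = (σ²·μ₀ + σ₀²·n·x̄)/(σ² + n·σ₀²) = (1.7161·3.53 + 3.1329·31.79)/29.9122 = 105.652724/29.9122 = 3.5321.

3.5321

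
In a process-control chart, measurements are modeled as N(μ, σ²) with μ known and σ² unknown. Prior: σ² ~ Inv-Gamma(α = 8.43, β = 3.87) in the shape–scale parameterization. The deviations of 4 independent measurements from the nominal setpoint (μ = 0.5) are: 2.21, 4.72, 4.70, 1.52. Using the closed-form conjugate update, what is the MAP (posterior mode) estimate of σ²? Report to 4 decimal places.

With known mean μ and an Inverse-Gamma(α, β) prior on σ², the Normal likelihood is conjugate: posterior is Inv-Gamma(α + n/2, β + Σ(xᵢ−μ)²/2).
Σ(xᵢ−μ)² = (2.21)² + (4.72)² + (4.70)² + (1.52)² = 51.5629.
Posterior: Inv-Gamma(8.43 + 4/2, 3.87 + 51.5629/2) = Inv-Gamma(10.43, 29.65145).
Mode = β/(α+1) = 29.65145/11.43 = 2.5942.

2.5942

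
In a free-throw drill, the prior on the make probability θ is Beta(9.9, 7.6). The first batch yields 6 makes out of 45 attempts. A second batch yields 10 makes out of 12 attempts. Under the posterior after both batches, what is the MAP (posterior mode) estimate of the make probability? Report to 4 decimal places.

0.3434

The Beta prior is conjugate to a Binomial/Bernoulli likelihood; the update adds successes to α and failures to β.
After batch 1: Beta(9.9+6, 7.6+39) = Beta(15.9, 46.6).
After batch 2: Beta(15.9+10, 46.6+2) = Beta(25.9, 48.6).
Mode of Beta(a,b) for a,b>1 is (a−1)/(a+b−2) = 24.9/72.5 = 0.3434.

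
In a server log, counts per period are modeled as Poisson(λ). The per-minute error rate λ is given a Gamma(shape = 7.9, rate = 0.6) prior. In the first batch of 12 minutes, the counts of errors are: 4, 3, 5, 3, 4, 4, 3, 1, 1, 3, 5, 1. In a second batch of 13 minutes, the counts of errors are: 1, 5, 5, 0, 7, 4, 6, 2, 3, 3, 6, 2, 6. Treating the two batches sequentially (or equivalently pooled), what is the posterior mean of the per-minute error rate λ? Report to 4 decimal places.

With a Gamma(shape α, rate β) prior, the Poisson likelihood is conjugate: the posterior is Gamma(α + ΣXᵢ, β + n).
Batch 1: sum of counts S = 37 over n = 12 minutes.
After batch 1: Gamma(α+S, β+n) = Gamma(7.9+37, 0.6+12) = Gamma(44.9, 12.6).
Batch 2: sum of counts S = 50 over n = 13 minutes.
After batch 2: Gamma(α+S, β+n) = Gamma(44.9+50, 12.6+13) = Gamma(94.9, 25.6).
Posterior mean = α/β = 94.9/25.6 = 3.7070.

3.7070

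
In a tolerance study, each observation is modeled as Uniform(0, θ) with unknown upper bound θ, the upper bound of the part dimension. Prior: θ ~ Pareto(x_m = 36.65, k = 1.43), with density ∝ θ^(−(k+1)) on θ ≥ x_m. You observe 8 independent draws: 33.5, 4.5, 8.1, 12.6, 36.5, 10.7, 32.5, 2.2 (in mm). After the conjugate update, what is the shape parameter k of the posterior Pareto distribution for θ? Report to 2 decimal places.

9.43

A Pareto(scale x_m, shape k) prior on the upper bound θ of Uniform(0, θ) is conjugate: posterior is Pareto(max(x_m, max xᵢ), k + n).
Sample maximum = 36.5; prior scale x_m = 36.65 → posterior scale = max = 36.65.
Posterior shape = 1.43 + 8 = 9.43.
Posterior shape k = 9.43.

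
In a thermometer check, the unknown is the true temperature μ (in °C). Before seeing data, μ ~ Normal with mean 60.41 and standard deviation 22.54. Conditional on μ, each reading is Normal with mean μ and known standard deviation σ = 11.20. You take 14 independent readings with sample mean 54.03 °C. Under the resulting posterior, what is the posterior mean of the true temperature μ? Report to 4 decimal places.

For Normal data with known variance σ², a Normal(μ₀, σ₀²) prior on μ is conjugate. Posterior precision = 1/σ₀² + n/σ²; posterior mean is the precision-weighted average of μ₀ and x̄.
n·x̄ = 14·54.03 = 756.42.
σ₀² = 22.54² = 508.0516, σ² = 11.20² = 125.44; σ² + n·σ₀² = 125.44 + 14·508.0516 = 7238.1624.
Posterior mean = (μ₀/σ₀² + n·x̄/σ²)/(1/σ₀² + n/σ²) = (σ²·μ₀ + σ₀²·n·x̄)/(σ² + n·σ₀²) = (125.44·60.41 + 508.0516·756.42)/7238.1624 = 391878.221672/7238.1624 = 54.1406.

54.1406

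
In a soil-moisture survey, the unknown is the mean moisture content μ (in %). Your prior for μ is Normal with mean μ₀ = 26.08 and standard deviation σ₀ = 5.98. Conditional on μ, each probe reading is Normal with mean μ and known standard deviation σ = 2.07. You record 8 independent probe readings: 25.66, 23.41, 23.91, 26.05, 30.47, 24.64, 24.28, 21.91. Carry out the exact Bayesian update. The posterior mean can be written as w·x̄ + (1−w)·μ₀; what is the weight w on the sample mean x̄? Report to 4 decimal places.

0.9852

For Normal data with known variance σ², a Normal(μ₀, σ₀²) prior on μ is conjugate. Posterior precision = 1/σ₀² + n/σ²; posterior mean is the precision-weighted average of μ₀ and x̄.
σ₀² = 5.98² = 35.7604, σ² = 2.07² = 4.2849. Prior precision 1/σ₀² = 1/35.7604; data precision n/σ² = 8/4.2849.
w = (n/σ²)/(1/σ₀² + n/σ²) = n·σ₀²/(σ² + n·σ₀²) = 8·35.7604/(4.2849 + 8·35.7604) = 286.0832/290.3681 = 0.9852.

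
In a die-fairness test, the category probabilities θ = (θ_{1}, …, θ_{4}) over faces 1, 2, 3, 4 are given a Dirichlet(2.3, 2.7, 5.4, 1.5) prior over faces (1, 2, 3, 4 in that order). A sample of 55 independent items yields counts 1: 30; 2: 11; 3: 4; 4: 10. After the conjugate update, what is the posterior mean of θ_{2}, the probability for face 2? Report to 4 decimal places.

0.2048

The Dirichlet prior is conjugate to the Multinomial likelihood: each posterior αⱼ = prior αⱼ + observed count nⱼ.
Posterior concentration: (32.3, 13.7, 9.4, 11.5), total = 66.9.
E[θ_{2}|data] = α_{2}/Σα = 13.7/66.9 = 0.2048.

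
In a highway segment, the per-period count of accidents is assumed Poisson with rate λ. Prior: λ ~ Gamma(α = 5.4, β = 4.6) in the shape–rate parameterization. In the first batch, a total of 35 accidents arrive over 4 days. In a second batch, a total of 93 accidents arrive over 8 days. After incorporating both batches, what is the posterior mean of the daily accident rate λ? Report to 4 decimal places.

8.0361

With a Gamma(shape α, rate β) prior, the Poisson likelihood is conjugate: the posterior is Gamma(α + ΣXᵢ, β + n).
After batch 1: Gamma(α+S, β+n) = Gamma(5.4+35, 4.6+4) = Gamma(40.4, 8.6).
After batch 2: Gamma(α+S, β+n) = Gamma(40.4+93, 8.6+8) = Gamma(133.4, 16.6).
Posterior mean = α/β = 133.4/16.6 = 8.0361.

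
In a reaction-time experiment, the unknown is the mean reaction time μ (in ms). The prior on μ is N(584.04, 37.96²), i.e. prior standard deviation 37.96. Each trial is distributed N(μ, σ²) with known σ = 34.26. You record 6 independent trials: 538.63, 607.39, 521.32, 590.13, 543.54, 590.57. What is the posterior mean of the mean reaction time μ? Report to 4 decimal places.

567.5077

For Normal data with known variance σ², a Normal(μ₀, σ₀²) prior on μ is conjugate. Posterior precision = 1/σ₀² + n/σ²; posterior mean is the precision-weighted average of μ₀ and x̄.
Σxᵢ = 538.63 + 607.39 + 521.32 + 590.13 + 543.54 + 590.57 = 3391.58, so n·x̄ = 3391.58.
σ₀² = 37.96² = 1440.9616, σ² = 34.26² = 1173.7476; σ² + n·σ₀² = 1173.7476 + 6·1440.9616 = 9819.5172.
Posterior mean = (μ₀/σ₀² + n·x̄/σ²)/(1/σ₀² + n/σ²) = (σ²·μ₀ + σ₀²·n·x̄)/(σ² + n·σ₀²) = (1173.7476·584.04 + 1440.9616·3391.58)/9819.5172 = 5572652.091632/9819.5172 = 567.5077.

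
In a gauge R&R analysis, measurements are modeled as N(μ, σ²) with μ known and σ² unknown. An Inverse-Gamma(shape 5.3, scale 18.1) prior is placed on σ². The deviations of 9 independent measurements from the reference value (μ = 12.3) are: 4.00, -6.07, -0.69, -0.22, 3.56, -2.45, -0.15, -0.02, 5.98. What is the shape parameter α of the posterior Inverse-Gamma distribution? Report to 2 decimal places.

9.80

With known mean μ and an Inverse-Gamma(α, β) prior on σ², the Normal likelihood is conjugate: posterior is Inv-Gamma(α + n/2, β + Σ(xᵢ−μ)²/2).
Σ(xᵢ−μ)² = (4.00)² + (-6.07)² + (-0.69)² + (-0.22)² + (3.56)² + (-2.45)² + (-0.15)² + (-0.02)² + (5.98)² = 107.8288.
Posterior: Inv-Gamma(5.3 + 9/2, 18.1 + 107.8288/2) = Inv-Gamma(9.80, 72.01440).
Posterior α = 9.80.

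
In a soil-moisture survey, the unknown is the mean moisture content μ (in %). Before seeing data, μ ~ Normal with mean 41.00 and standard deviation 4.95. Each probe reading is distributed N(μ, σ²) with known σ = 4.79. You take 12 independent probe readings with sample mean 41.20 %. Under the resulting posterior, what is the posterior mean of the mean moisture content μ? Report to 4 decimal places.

For Normal data with known variance σ², a Normal(μ₀, σ₀²) prior on μ is conjugate. Posterior precision = 1/σ₀² + n/σ²; posterior mean is the precision-weighted average of μ₀ and x̄.
n·x̄ = 12·41.20 = 494.4.
σ₀² = 4.95² = 24.5025, σ² = 4.79² = 22.9441; σ² + n·σ₀² = 22.9441 + 12·24.5025 = 316.9741.
Posterior mean = (μ₀/σ₀² + n·x̄/σ²)/(1/σ₀² + n/σ²) = (σ²·μ₀ + σ₀²·n·x̄)/(σ² + n·σ₀²) = (22.9441·41.00 + 24.5025·494.4)/316.9741 = 13054.7441/316.9741 = 41.1855.

41.1855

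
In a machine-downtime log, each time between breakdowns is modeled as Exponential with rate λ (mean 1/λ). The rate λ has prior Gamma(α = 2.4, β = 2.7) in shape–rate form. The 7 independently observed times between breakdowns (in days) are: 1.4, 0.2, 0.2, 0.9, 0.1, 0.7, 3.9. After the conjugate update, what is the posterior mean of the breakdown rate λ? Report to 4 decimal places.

With a Gamma(shape α, rate β) prior on the exponential rate λ, the posterior after n observations with total T = Σxᵢ is Gamma(α+n, β+T).
Sum of observations T = 7.4 days; n = 7.
Posterior: Gamma(2.4+7, 2.7+7.4) = Gamma(9.4, 10.1).
Posterior mean of λ = α/β = 9.4/10.1 = 0.9307.

0.9307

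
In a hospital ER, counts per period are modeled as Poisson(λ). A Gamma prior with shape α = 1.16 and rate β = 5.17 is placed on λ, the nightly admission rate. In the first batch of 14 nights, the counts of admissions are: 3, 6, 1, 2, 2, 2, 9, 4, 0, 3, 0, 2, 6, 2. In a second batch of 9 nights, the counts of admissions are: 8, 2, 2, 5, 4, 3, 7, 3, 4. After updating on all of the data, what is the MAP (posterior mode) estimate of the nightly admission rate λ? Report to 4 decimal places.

With a Gamma(shape α, rate β) prior, the Poisson likelihood is conjugate: the posterior is Gamma(α + ΣXᵢ, β + n).
Batch 1: sum of counts S = 42 over n = 14 nights.
After batch 1: Gamma(α+S, β+n) = Gamma(1.16+42, 5.17+14) = Gamma(43.16, 19.17).
Batch 2: sum of counts S = 38 over n = 9 nights.
After batch 2: Gamma(α+S, β+n) = Gamma(43.16+38, 19.17+9) = Gamma(81.16, 28.17).
Mode of Gamma(α,β) for α≥1 is (α−1)/β = 80.16/28.17 = 2.8456.

2.8456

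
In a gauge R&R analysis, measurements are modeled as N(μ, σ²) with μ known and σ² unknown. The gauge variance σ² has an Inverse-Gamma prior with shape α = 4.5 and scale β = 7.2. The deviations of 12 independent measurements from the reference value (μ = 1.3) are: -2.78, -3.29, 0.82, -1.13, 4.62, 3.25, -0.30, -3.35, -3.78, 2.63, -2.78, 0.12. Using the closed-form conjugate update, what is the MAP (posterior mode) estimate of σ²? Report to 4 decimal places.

4.6552

With known mean μ and an Inverse-Gamma(α, β) prior on σ², the Normal likelihood is conjugate: posterior is Inv-Gamma(α + n/2, β + Σ(xᵢ−μ)²/2).
Σ(xᵢ−μ)² = (-2.78)² + (-3.29)² + (0.82)² + (-1.13)² + (4.62)² + (3.25)² + (-0.30)² + (-3.35)² + (-3.78)² + (2.63)² + (-2.78)² + (0.12)² = 92.6693.
Posterior: Inv-Gamma(4.5 + 12/2, 7.2 + 92.6693/2) = Inv-Gamma(10.50, 53.53465).
Mode = β/(α+1) = 53.53465/11.50 = 4.6552.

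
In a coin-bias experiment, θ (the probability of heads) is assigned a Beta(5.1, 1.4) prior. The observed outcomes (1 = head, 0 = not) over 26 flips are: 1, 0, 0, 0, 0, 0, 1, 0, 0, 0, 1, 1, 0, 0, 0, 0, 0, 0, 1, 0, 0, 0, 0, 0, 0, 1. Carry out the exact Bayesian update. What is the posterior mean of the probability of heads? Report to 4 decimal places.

The Beta prior is conjugate to a Binomial/Bernoulli likelihood; the update adds successes to α and failures to β.
Posterior: Beta(α+k, β+n−k) = Beta(5.1+6, 1.4+20) = Beta(11.1, 21.4).
Posterior mean = α/(α+β) = 11.1/32.5 = 0.3415.

0.3415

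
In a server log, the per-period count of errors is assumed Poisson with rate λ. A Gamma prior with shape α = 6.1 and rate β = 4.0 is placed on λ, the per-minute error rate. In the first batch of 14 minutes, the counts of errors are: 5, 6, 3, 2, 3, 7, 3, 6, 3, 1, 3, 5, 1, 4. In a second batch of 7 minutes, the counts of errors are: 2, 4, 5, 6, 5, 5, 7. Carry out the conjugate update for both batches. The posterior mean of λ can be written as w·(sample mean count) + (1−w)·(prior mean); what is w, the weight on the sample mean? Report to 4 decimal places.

With a Gamma(shape α, rate β) prior, the Poisson likelihood is conjugate: the posterior is Gamma(α + ΣXᵢ, β + n).
Total number of minutes: n = 14 + 7 = 21.
Posterior mean = (α₀+S)/(β₀+n) = [n/(β₀+n)]·(S/n) + [β₀/(β₀+n)]·(α₀/β₀), so only n and β₀ enter the weight.
Weight on data w = n/(β₀+n) = 21/(4.0+21) = 21/25.0 = 0.8400.

0.8400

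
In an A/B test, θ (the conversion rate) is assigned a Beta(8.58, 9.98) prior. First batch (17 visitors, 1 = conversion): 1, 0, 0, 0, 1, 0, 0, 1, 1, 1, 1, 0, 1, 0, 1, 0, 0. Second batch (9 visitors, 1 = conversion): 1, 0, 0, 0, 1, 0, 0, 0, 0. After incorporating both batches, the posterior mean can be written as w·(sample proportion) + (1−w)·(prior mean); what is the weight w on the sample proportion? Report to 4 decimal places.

The Beta prior is conjugate to a Binomial/Bernoulli likelihood; the update adds successes to α and failures to β.
Total number of visitors: n = 17 + 9 = 26.
Posterior mean = (α₀+k)/(α₀+β₀+n) = [n/(α₀+β₀+n)]·(k/n) + [(α₀+β₀)/(α₀+β₀+n)]·α₀/(α₀+β₀), so only n and the prior enter the weight.
The weight on the data is w = n/(α₀+β₀+n) = 26/(8.58+9.98+26) = 26/44.56 = 0.5835.

0.5835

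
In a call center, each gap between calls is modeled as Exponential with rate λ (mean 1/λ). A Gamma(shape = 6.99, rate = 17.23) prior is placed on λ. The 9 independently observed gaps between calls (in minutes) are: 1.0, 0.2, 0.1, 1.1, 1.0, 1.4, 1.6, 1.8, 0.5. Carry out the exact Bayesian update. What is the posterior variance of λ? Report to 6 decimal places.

0.023782

With a Gamma(shape α, rate β) prior on the exponential rate λ, the posterior after n observations with total T = Σxᵢ is Gamma(α+n, β+T).
Sum of observations T = 8.7 minutes; n = 9.
Posterior: Gamma(6.99+9, 17.23+8.7) = Gamma(15.99, 25.93).
Var = α/β² = 0.023782.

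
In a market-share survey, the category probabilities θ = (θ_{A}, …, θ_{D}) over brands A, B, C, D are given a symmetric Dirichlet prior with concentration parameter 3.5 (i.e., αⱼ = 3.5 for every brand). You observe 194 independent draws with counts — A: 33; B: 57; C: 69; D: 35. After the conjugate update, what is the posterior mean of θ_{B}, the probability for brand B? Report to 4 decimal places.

The Dirichlet prior is conjugate to the Multinomial likelihood: each posterior αⱼ = prior αⱼ + observed count nⱼ.
Posterior concentration: (36.5, 60.5, 72.5, 38.5), total = 208.0.
E[θ_{B}|data] = α_{B}/Σα = 60.5/208.0 = 0.2909.

0.2909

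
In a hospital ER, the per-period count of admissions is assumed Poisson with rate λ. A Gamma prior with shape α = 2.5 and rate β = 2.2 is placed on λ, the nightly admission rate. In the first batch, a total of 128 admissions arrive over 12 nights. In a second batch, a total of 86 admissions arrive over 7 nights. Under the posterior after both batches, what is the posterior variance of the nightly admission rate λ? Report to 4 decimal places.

0.4817

With a Gamma(shape α, rate β) prior, the Poisson likelihood is conjugate: the posterior is Gamma(α + ΣXᵢ, β + n).
After batch 1: Gamma(α+S, β+n) = Gamma(2.5+128, 2.2+12) = Gamma(130.5, 14.2).
After batch 2: Gamma(α+S, β+n) = Gamma(130.5+86, 14.2+7) = Gamma(216.5, 21.2).
Var = α/β² = 216.5/21.2² = 0.4817.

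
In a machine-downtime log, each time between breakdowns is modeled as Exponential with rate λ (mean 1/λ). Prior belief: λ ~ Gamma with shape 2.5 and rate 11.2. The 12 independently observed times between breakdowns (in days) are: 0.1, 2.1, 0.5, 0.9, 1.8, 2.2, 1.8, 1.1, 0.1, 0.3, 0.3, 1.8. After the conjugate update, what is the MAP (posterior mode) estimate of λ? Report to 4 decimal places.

With a Gamma(shape α, rate β) prior on the exponential rate λ, the posterior after n observations with total T = Σxᵢ is Gamma(α+n, β+T).
Sum of observations T = 13.0 days; n = 12.
Posterior: Gamma(2.5+12, 11.2+13.0) = Gamma(14.5, 24.2).
Mode = (α−1)/β = 0.5579.

0.5579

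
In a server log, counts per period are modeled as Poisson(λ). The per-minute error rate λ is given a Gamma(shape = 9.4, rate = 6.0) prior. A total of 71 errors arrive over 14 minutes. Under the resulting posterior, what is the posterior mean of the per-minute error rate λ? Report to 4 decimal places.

With a Gamma(shape α, rate β) prior, the Poisson likelihood is conjugate: the posterior is Gamma(α + ΣXᵢ, β + n).
Posterior: Gamma(α+S, β+n) = Gamma(9.4+71, 6.0+14) = Gamma(80.4, 20.0).
Posterior mean = α/β = 80.4/20.0 = 4.0200.

4.0200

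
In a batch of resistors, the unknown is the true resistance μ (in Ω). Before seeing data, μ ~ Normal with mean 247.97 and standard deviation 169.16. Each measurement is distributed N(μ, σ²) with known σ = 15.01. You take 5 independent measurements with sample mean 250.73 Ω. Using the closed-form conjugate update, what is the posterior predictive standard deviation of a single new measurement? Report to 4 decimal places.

16.4405

For Normal data with known variance σ², a Normal(μ₀, σ₀²) prior on μ is conjugate. Posterior precision = 1/σ₀² + n/σ²; posterior mean is the precision-weighted average of μ₀ and x̄.
σ₀² = 169.16² = 28615.1056, σ² = 15.01² = 225.3001; σ² + n·σ₀² = 225.3001 + 5·28615.1056 = 143300.8281.
Posterior precision = 1/σ₀² + n/σ² = 1/28615.1056 + 5/225.3001 = (σ² + n·σ₀²)/(σ₀²σ²) = 143300.8281/(28615.1056·225.3001); posterior variance σₙ² = σ₀²σ²/(σ² + n·σ₀²) = 28615.1056·225.3001/143300.8281 = 44.989176.
Predictive variance for one new observation = σₙ² + σ² = 28615.1056·225.3001/143300.8281 + 225.3001 = σ²·(σ₀² + 143300.8281)/143300.8281 = 225.3001·171915.9337/143300.8281 = 270.289276; SD = √(225.3001·171915.9337/143300.8281) = 16.4405.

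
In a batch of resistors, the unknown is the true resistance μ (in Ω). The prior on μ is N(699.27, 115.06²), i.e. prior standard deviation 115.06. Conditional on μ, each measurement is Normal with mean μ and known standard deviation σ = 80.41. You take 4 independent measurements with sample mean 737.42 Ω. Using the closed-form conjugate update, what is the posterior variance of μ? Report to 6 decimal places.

1440.552317

For Normal data with known variance σ², a Normal(μ₀, σ₀²) prior on μ is conjugate. Posterior precision = 1/σ₀² + n/σ²; posterior mean is the precision-weighted average of μ₀ and x̄.
σ₀² = 115.06² = 13238.8036, σ² = 80.41² = 6465.7681; σ² + n·σ₀² = 6465.7681 + 4·13238.8036 = 59420.9825.
Posterior precision = 1/σ₀² + n/σ² = 1/13238.8036 + 4/6465.7681 = (σ² + n·σ₀²)/(σ₀²σ²) = 59420.9825/(13238.8036·6465.7681); posterior variance σₙ² = σ₀²σ²/(σ² + n·σ₀²) = 13238.8036·6465.7681/59420.9825 = 1440.552317.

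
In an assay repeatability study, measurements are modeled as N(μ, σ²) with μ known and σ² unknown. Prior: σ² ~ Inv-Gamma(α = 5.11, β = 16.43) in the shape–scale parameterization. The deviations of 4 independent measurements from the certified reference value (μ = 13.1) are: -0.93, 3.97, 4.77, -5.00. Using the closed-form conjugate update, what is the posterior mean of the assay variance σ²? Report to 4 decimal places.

With known mean μ and an Inverse-Gamma(α, β) prior on σ², the Normal likelihood is conjugate: posterior is Inv-Gamma(α + n/2, β + Σ(xᵢ−μ)²/2).
Σ(xᵢ−μ)² = (-0.93)² + (3.97)² + (4.77)² + (-5.00)² = 64.3787.
Posterior: Inv-Gamma(5.11 + 4/2, 16.43 + 64.3787/2) = Inv-Gamma(7.11, 48.61935).
E[σ²|data] = β/(α−1) = 48.61935/6.11 = 7.9573.

7.9573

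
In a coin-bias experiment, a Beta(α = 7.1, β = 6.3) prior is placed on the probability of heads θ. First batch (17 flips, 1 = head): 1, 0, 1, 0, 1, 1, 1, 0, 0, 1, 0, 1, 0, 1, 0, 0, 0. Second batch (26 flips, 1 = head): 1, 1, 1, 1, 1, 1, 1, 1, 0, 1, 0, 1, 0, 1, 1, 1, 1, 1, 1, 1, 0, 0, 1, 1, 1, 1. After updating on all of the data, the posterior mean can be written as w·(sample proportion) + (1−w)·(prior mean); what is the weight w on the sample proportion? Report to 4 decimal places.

The Beta prior is conjugate to a Binomial/Bernoulli likelihood; the update adds successes to α and failures to β.
Total number of flips: n = 17 + 26 = 43.
Posterior mean = (α₀+k)/(α₀+β₀+n) = [n/(α₀+β₀+n)]·(k/n) + [(α₀+β₀)/(α₀+β₀+n)]·α₀/(α₀+β₀), so only n and the prior enter the weight.
The weight on the data is w = n/(α₀+β₀+n) = 43/(7.1+6.3+43) = 43/56.4 = 0.7624.

0.7624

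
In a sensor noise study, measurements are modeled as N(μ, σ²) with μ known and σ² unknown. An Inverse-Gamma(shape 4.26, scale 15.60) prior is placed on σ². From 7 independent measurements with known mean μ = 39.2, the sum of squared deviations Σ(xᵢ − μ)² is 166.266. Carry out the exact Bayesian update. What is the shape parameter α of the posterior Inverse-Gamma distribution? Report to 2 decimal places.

With known mean μ and an Inverse-Gamma(α, β) prior on σ², the Normal likelihood is conjugate: posterior is Inv-Gamma(α + n/2, β + Σ(xᵢ−μ)²/2).
Posterior: Inv-Gamma(4.26 + 7/2, 15.60 + 166.266/2) = Inv-Gamma(7.76, 98.7330).
Posterior α = 7.76.

7.76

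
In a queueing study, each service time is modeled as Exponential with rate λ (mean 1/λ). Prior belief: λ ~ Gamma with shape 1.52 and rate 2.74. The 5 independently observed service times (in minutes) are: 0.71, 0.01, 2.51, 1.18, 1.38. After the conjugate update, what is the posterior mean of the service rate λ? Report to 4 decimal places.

0.7644

With a Gamma(shape α, rate β) prior on the exponential rate λ, the posterior after n observations with total T = Σxᵢ is Gamma(α+n, β+T).
Sum of observations T = 5.79 minutes; n = 5.
Posterior: Gamma(1.52+5, 2.74+5.79) = Gamma(6.52, 8.53).
Posterior mean of λ = α/β = 6.52/8.53 = 0.7644.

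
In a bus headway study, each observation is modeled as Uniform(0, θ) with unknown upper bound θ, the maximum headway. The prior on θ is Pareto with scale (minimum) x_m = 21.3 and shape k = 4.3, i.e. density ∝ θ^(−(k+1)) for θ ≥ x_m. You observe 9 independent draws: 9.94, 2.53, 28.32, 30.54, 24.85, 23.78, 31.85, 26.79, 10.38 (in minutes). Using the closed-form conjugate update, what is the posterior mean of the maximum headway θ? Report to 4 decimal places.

34.4394

A Pareto(scale x_m, shape k) prior on the upper bound θ of Uniform(0, θ) is conjugate: posterior is Pareto(max(x_m, max xᵢ), k + n).
Sample maximum = 31.85; prior scale x_m = 21.3 → posterior scale = max = 31.85.
Posterior shape = 4.3 + 9 = 13.3.
E[θ|data] = k·x_m/(k−1) = 13.3·31.85/12.3 = 34.4394.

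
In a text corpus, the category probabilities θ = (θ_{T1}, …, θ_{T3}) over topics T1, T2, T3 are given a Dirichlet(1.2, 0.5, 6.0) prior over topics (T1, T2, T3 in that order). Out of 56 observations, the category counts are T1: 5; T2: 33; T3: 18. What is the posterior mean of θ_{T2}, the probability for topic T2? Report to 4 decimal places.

0.5259

The Dirichlet prior is conjugate to the Multinomial likelihood: each posterior αⱼ = prior αⱼ + observed count nⱼ.
Posterior concentration: (6.2, 33.5, 24.0), total = 63.7.
E[θ_{T2}|data] = α_{T2}/Σα = 33.5/63.7 = 0.5259.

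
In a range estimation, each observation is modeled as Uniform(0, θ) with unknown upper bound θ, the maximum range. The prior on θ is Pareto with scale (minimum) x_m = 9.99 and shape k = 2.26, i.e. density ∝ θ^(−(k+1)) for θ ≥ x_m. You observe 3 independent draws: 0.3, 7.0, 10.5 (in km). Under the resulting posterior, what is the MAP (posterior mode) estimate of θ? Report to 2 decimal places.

10.50

A Pareto(scale x_m, shape k) prior on the upper bound θ of Uniform(0, θ) is conjugate: posterior is Pareto(max(x_m, max xᵢ), k + n).
Sample maximum = 10.5; prior scale x_m = 9.99 → posterior scale = max = 10.50.
Posterior shape = 2.26 + 3 = 5.26.
The Pareto density is decreasing on [x_m, ∞), so the mode is x_m = 10.50.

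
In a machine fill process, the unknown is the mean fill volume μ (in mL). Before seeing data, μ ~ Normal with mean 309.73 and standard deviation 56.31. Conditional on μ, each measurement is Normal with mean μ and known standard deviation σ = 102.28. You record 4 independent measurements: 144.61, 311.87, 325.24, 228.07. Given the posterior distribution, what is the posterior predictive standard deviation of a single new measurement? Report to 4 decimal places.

For Normal data with known variance σ², a Normal(μ₀, σ₀²) prior on μ is conjugate. Posterior precision = 1/σ₀² + n/σ²; posterior mean is the precision-weighted average of μ₀ and x̄.
σ₀² = 56.31² = 3170.8161, σ² = 102.28² = 10461.1984; σ² + n·σ₀² = 10461.1984 + 4·3170.8161 = 23144.4628.
Posterior precision = 1/σ₀² + n/σ² = 1/3170.8161 + 4/10461.1984 = (σ² + n·σ₀²)/(σ₀²σ²) = 23144.4628/(3170.8161·10461.1984); posterior variance σₙ² = σ₀²σ²/(σ² + n·σ₀²) = 3170.8161·10461.1984/23144.4628 = 1433.195343.
Predictive variance for one new observation = σₙ² + σ² = 3170.8161·10461.1984/23144.4628 + 10461.1984 = σ²·(σ₀² + 23144.4628)/23144.4628 = 10461.1984·26315.2789/23144.4628 = 11894.393743; SD = √(10461.1984·26315.2789/23144.4628) = 109.0614.

109.0614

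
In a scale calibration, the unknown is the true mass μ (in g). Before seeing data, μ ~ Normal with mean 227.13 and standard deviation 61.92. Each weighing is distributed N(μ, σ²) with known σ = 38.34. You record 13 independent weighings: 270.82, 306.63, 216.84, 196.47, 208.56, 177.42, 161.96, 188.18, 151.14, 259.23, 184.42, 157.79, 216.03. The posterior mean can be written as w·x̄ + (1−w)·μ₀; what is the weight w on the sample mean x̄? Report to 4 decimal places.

0.9714

For Normal data with known variance σ², a Normal(μ₀, σ₀²) prior on μ is conjugate. Posterior precision = 1/σ₀² + n/σ²; posterior mean is the precision-weighted average of μ₀ and x̄.
σ₀² = 61.92² = 3834.0864, σ² = 38.34² = 1469.9556. Prior precision 1/σ₀² = 1/3834.0864; data precision n/σ² = 13/1469.9556.
w = (n/σ²)/(1/σ₀² + n/σ²) = n·σ₀²/(σ² + n·σ₀²) = 13·3834.0864/(1469.9556 + 13·3834.0864) = 49843.1232/51313.0788 = 0.9714.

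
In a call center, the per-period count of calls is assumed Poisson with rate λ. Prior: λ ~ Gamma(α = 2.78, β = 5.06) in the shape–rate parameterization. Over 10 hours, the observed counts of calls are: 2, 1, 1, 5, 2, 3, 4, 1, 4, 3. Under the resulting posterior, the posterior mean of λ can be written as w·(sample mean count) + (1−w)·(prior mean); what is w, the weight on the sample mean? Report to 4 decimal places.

0.6640

With a Gamma(shape α, rate β) prior, the Poisson likelihood is conjugate: the posterior is Gamma(α + ΣXᵢ, β + n).
Posterior mean = (α₀+S)/(β₀+n) = [n/(β₀+n)]·(S/n) + [β₀/(β₀+n)]·(α₀/β₀), so only n and β₀ enter the weight.
Weight on data w = n/(β₀+n) = 10/(5.06+10) = 10/15.06 = 0.6640.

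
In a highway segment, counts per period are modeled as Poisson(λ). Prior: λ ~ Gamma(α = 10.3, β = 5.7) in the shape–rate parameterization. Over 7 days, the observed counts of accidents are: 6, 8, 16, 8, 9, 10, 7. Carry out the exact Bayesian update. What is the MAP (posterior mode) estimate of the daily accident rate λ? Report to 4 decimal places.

With a Gamma(shape α, rate β) prior, the Poisson likelihood is conjugate: the posterior is Gamma(α + ΣXᵢ, β + n).
Sum of counts S = 64 over n = 7 days.
Posterior: Gamma(α+S, β+n) = Gamma(10.3+64, 5.7+7) = Gamma(74.3, 12.7).
Mode of Gamma(α,β) for α≥1 is (α−1)/β = 73.3/12.7 = 5.7717.

5.7717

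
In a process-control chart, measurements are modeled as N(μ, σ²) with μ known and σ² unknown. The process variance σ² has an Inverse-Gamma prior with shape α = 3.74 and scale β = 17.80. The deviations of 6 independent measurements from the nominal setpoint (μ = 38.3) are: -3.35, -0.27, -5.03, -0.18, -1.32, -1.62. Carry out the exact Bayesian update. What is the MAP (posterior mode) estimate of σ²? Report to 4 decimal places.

4.9480

With known mean μ and an Inverse-Gamma(α, β) prior on σ², the Normal likelihood is conjugate: posterior is Inv-Gamma(α + n/2, β + Σ(xᵢ−μ)²/2).
Σ(xᵢ−μ)² = (-3.35)² + (-0.27)² + (-5.03)² + (-0.18)² + (-1.32)² + (-1.62)² = 40.9955.
Posterior: Inv-Gamma(3.74 + 6/2, 17.80 + 40.9955/2) = Inv-Gamma(6.74, 38.29775).
Mode = β/(α+1) = 38.29775/7.74 = 4.9480.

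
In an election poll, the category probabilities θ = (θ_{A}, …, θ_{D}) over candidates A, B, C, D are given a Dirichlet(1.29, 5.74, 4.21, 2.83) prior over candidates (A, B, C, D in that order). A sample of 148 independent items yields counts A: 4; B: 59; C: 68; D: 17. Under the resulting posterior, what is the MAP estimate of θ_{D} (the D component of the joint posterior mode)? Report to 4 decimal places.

0.1191

The Dirichlet prior is conjugate to the Multinomial likelihood: each posterior αⱼ = prior αⱼ + observed count nⱼ.
Posterior concentration: (5.29, 64.74, 72.21, 19.83), total = 162.07.
Joint mode component: (α_{D}−1)/(Σα−K) = 18.83/158.07 = 0.1191.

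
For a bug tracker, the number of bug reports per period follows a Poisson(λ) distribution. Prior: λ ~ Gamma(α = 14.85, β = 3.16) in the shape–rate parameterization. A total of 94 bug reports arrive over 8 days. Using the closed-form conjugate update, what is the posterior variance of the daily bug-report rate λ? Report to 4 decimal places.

0.8740

With a Gamma(shape α, rate β) prior, the Poisson likelihood is conjugate: the posterior is Gamma(α + ΣXᵢ, β + n).
Posterior: Gamma(α+S, β+n) = Gamma(14.85+94, 3.16+8) = Gamma(108.85, 11.16).
Var = α/β² = 108.85/11.16² = 0.8740.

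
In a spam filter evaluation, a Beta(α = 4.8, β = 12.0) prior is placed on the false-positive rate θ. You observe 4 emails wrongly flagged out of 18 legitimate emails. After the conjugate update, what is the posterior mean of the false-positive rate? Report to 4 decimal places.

The Beta prior is conjugate to a Binomial/Bernoulli likelihood; the update adds successes to α and failures to β.
Posterior: Beta(α+k, β+n−k) = Beta(4.8+4, 12.0+14) = Beta(8.8, 26.0).
Posterior mean = α/(α+β) = 8.8/34.8 = 0.2529.

0.2529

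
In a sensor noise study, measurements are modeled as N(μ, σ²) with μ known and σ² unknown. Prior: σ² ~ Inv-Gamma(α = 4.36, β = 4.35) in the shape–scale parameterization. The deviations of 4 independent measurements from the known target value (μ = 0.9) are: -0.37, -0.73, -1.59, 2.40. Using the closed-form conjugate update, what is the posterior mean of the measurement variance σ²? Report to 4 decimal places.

1.6472

With known mean μ and an Inverse-Gamma(α, β) prior on σ², the Normal likelihood is conjugate: posterior is Inv-Gamma(α + n/2, β + Σ(xᵢ−μ)²/2).
Σ(xᵢ−μ)² = (-0.37)² + (-0.73)² + (-1.59)² + (2.40)² = 8.9579.
Posterior: Inv-Gamma(4.36 + 4/2, 4.35 + 8.9579/2) = Inv-Gamma(6.36, 8.82895).
E[σ²|data] = β/(α−1) = 8.82895/5.36 = 1.6472.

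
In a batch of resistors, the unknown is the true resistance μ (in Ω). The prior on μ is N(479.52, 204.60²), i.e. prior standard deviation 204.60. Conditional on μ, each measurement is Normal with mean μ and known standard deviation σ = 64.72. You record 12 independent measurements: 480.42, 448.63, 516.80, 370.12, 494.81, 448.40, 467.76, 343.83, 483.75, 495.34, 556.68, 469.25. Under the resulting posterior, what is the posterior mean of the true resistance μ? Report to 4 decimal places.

464.7721

For Normal data with known variance σ², a Normal(μ₀, σ₀²) prior on μ is conjugate. Posterior precision = 1/σ₀² + n/σ²; posterior mean is the precision-weighted average of μ₀ and x̄.
Σxᵢ = 480.42 + 448.63 + 516.80 + 370.12 + 494.81 + 448.40 + 467.76 + 343.83 + 483.75 + 495.34 + 556.68 + 469.25 = 5575.79, so n·x̄ = 5575.79.
σ₀² = 204.60² = 41861.16, σ² = 64.72² = 4188.6784; σ² + n·σ₀² = 4188.6784 + 12·41861.16 = 506522.5984.
Posterior mean = (μ₀/σ₀² + n·x̄/σ²)/(1/σ₀² + n/σ²) = (σ²·μ₀ + σ₀²·n·x̄)/(σ² + n·σ₀²) = (4188.6784·479.52 + 41861.16·5575.79)/506522.5984 = 235417592.382768/506522.5984 = 464.7721.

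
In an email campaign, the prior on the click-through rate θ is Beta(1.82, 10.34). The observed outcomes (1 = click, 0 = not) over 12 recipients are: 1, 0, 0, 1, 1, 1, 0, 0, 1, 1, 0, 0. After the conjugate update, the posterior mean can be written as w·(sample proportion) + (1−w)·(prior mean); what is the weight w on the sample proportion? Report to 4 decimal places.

0.4967

The Beta prior is conjugate to a Binomial/Bernoulli likelihood; the update adds successes to α and failures to β.
Posterior mean = (α₀+k)/(α₀+β₀+n) = [n/(α₀+β₀+n)]·(k/n) + [(α₀+β₀)/(α₀+β₀+n)]·α₀/(α₀+β₀), so only n and the prior enter the weight.
The weight on the data is w = n/(α₀+β₀+n) = 12/(1.82+10.34+12) = 12/24.16 = 0.4967.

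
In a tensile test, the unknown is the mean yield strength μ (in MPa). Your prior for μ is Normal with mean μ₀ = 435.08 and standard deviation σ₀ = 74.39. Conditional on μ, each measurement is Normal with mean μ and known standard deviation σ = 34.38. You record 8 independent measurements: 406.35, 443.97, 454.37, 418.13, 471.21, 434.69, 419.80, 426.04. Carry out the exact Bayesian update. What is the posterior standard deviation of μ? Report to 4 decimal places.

For Normal data with known variance σ², a Normal(μ₀, σ₀²) prior on μ is conjugate. Posterior precision = 1/σ₀² + n/σ²; posterior mean is the precision-weighted average of μ₀ and x̄.
σ₀² = 74.39² = 5533.8721, σ² = 34.38² = 1181.9844; σ² + n·σ₀² = 1181.9844 + 8·5533.8721 = 45452.9612.
Posterior precision = 1/σ₀² + n/σ² = 1/5533.8721 + 8/1181.9844 = (σ² + n·σ₀²)/(σ₀²σ²) = 45452.9612/(5533.8721·1181.9844); posterior variance σₙ² = σ₀²σ²/(σ² + n·σ₀²) = 5533.8721·1181.9844/45452.9612 = 143.905927.
Posterior SD = √σₙ² = √(5533.8721·1181.9844/45452.9612) = 11.9961.

11.9961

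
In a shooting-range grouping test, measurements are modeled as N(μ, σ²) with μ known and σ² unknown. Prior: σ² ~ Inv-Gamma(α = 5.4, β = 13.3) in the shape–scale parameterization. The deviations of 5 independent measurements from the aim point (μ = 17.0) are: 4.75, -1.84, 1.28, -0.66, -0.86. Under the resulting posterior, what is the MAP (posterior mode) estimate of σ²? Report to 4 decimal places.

3.1102

With known mean μ and an Inverse-Gamma(α, β) prior on σ², the Normal likelihood is conjugate: posterior is Inv-Gamma(α + n/2, β + Σ(xᵢ−μ)²/2).
Σ(xᵢ−μ)² = (4.75)² + (-1.84)² + (1.28)² + (-0.66)² + (-0.86)² = 28.7617.
Posterior: Inv-Gamma(5.4 + 5/2, 13.3 + 28.7617/2) = Inv-Gamma(7.90, 27.68085).
Mode = β/(α+1) = 27.68085/8.90 = 3.1102.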